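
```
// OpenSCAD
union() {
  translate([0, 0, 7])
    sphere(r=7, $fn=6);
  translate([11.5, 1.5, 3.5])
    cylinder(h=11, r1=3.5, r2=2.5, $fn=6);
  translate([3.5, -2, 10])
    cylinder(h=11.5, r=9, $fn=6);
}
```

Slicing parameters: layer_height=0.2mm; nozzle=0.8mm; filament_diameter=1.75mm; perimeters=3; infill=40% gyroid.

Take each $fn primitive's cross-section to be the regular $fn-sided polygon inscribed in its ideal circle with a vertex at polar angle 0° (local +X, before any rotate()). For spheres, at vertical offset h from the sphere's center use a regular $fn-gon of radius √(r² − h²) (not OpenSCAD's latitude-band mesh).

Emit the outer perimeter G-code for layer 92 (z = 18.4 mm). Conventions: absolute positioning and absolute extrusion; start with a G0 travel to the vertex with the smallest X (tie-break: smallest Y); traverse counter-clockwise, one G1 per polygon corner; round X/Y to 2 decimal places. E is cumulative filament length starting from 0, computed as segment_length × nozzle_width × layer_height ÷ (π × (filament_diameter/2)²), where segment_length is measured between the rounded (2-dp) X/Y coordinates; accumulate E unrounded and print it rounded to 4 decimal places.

At z = 18.4 mm: the sphere is not intersected at this z (|z−center|=11.400 > r=7); the cone at (11.5, 1.5) is absent (z outside [3.5, 14.5]); the r=9 cylinder at (3.5, -2) gives a regular 6-gon of circumradius 9 (constant along its height); Combining (union): only the r=9 cylinder at (3.5, -2) is present, so the union is just that shape — 1 connected region. The outline is a single polygon with 6 vertices. Extrusion per mm of travel: 0.8 × 0.2 / (π × 0.875²) = 0.066520. Accumulating E over each segment gives final E = 3.5911.

G0 X-5.50 Y-2.00 Z18.40
G1 X-1.00 Y-9.79 E0.5984
G1 X8.00 Y-9.79 E1.1971
G1 X12.50 Y-2.00 E1.7956
G1 X8.00 Y5.79 E2.3940
G1 X-1.00 Y5.79 E2.9927
G1 X-5.50 Y-2.00 E3.5911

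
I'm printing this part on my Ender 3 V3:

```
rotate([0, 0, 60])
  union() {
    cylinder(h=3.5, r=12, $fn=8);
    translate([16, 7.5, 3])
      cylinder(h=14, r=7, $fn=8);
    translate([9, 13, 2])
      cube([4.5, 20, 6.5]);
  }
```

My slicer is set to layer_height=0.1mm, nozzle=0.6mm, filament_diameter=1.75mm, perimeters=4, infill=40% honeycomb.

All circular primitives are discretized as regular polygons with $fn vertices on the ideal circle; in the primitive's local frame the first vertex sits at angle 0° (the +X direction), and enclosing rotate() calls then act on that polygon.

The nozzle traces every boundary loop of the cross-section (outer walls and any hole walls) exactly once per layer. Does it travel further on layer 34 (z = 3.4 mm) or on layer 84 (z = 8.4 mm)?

Layer 34 (z = 3.4): the r=12 cylinder gives a regular 8-gon of circumradius 12 (constant along its height) (perimeter = 2·8·12.000·sin(180°/8) = 73.48 mm); the cylinder at (16, 7.5): section is a regular 8-gon, circumradius r=7 (perimeter = 2·8·7.000·sin(180°/8) = 42.86 mm); the cube at (9, 13) is present — its section is the full 4.5×20 rectangle (perimeter 49.00 mm); Taking the union: the regions partially overlap (shared area 0.26 mm²), so the edge portions inside another operand are dropped and the merged outline is re-measured after clipping — boundary = 162.54 mm; (rotated 60° about Z; rotation is an isometry so areas/perimeters/island counts are preserved). So its perimeter = 162.54 mm. Layer 84 (z = 8.4): the cylinder is absent (z outside [0, 3.5]); the r=7 cylinder at (16, 7.5) gives a regular 8-gon of circumradius 7 (constant along its height) (perimeter = 2·8·7.000·sin(180°/8) = 42.86 mm); the cube at (9, 13) (footprint 4.5×20) is included at this height (perimeter 49.00 mm); Merging all regions: the regions partially overlap (shared area 0.26 mm²), so the edge portions inside another operand are dropped and the merged outline is re-measured after clipping — boundary = 89.06 mm; (whole slice rotated 60° about Z — lengths, areas and connectivity unchanged). So its perimeter = 89.06 mm. Layer 34 is larger (162.54 vs 89.06 mm).

layer 34 (z = 3.4 mm)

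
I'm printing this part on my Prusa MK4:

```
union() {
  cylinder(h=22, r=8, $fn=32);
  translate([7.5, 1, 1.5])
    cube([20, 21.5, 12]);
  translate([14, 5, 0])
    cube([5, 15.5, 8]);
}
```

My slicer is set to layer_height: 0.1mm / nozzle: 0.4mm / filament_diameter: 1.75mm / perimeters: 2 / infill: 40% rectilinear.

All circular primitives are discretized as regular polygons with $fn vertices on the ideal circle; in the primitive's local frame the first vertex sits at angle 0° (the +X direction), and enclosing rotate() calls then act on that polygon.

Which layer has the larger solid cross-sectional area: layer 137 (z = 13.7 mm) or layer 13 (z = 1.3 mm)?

layer 13 (z = 1.3 mm)

Layer 137 (z = 13.7): the r=8 cylinder gives a regular 32-gon of circumradius 8 (constant along its height) (area = (32/2)·8.000²·sin(360°/32) = 199.77 mm²); the cube at (7.5, 1) is not intersected at this z (z outside [1.5, 13.5]); the cube at (14, 5) does not reach this height (z outside [0, 8]); Merging all regions: only the r=8 cylinder is present, so the union is just that shape — area = 199.77 mm². So its area = 199.77 mm². Layer 13 (z = 1.3): the cylinder: section is a regular 32-gon, circumradius r=8 (area = (32/2)·8.000²·sin(360°/32) = 199.77 mm²); the cube at (7.5, 1) is not intersected at this z (z outside [1.5, 13.5]); the cube at (14, 5) is present — its section is the full 5×15.5 rectangle (area 77.50 mm²); Taking the union: the 2 present regions are separate (no shared area or edge), so areas and boundary lengths simply add and each stays a separate island — area = 277.27 mm². So its area = 277.27 mm². Layer 13 is larger (277.27 vs 199.77 mm²).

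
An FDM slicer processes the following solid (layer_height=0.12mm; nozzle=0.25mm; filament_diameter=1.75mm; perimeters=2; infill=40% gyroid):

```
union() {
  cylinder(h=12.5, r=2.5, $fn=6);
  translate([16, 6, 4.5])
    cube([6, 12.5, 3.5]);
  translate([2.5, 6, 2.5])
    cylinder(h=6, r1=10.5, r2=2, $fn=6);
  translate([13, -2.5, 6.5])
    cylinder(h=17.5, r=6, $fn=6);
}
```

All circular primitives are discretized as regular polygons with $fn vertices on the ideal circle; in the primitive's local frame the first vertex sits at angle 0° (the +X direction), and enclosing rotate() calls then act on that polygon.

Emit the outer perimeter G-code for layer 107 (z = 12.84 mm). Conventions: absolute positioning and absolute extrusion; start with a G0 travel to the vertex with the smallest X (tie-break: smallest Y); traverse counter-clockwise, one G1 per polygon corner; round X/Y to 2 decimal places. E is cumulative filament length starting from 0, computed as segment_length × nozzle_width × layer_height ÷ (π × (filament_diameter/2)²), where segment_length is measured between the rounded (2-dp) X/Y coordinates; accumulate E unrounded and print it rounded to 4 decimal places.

G0 X7.00 Y-2.50 Z12.84
G1 X10.00 Y-7.70 E0.0749
G1 X16.00 Y-7.70 E0.1497
G1 X19.00 Y-2.50 E0.2246
G1 X16.00 Y2.70 E0.2995
G1 X10.00 Y2.70 E0.3743
G1 X7.00 Y-2.50 E0.4492

At z = 12.84 mm: the cylinder is not intersected at this z (z outside [0, 12.5]); the cube at (16, 6) does not reach this height (z outside [4.5, 8]); the cone at (2.5, 6) is absent (z outside [2.5, 8.5]); the cylinder at (13, -2.5): section is a regular 6-gon, circumradius r=6; Taking the union: only the r=6 cylinder at (13, -2.5) is present, so the union is just that shape — 1 connected region. The outline is a single polygon with 6 vertices. Extrusion per mm of travel: 0.25 × 0.12 / (π × 0.875²) = 0.012473. Accumulating E over each segment gives final E = 0.4492.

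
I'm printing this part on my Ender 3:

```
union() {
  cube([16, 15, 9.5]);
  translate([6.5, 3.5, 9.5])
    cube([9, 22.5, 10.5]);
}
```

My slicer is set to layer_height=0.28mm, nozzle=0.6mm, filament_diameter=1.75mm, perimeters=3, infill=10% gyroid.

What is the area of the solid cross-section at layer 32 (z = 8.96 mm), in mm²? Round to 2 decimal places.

240.00 mm²

At z = 8.96 mm: the cube is present — its section is the full 16×15 rectangle (area 240.00 mm²); the cube at (6.5, 3.5) does not reach this height (z outside [9.5, 20]); Merging all regions: only the 16×15 cube is present, so the union is just that shape — area = 240.00 mm². Overall, the cross-section is a single solid region. Net area = 240.00 mm².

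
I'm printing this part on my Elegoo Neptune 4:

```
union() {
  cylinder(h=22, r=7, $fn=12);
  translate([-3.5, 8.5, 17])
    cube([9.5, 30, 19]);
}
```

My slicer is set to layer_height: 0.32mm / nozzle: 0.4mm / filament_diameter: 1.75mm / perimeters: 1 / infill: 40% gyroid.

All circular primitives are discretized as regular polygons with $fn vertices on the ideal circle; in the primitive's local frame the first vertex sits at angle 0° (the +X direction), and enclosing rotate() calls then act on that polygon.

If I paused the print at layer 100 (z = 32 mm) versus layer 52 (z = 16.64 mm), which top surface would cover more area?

layer 100 (z = 32 mm)

Layer 100 (z = 32): the cylinder is absent (z outside [0, 22]); the cube at (-3.5, 8.5) (footprint 9.5×30) is included at this height (area 285.00 mm²); Taking the union: only the 9.5×30 cube at (-3.5, 8.5) is present, so the union is just that shape — area = 285.00 mm². So its area = 285.00 mm². Layer 52 (z = 16.64): the r=7 cylinder contributes a regular 12-gon of circumradius 7 (area = (12/2)·7.000²·sin(360°/12) = 147.00 mm²); the cube at (-3.5, 8.5) is absent (z outside [17, 36]); Taking the union: only the r=7 cylinder is present, so the union is just that shape — area = 147.00 mm². So its area = 147.00 mm². Layer 100 is larger (285.00 vs 147.00 mm²).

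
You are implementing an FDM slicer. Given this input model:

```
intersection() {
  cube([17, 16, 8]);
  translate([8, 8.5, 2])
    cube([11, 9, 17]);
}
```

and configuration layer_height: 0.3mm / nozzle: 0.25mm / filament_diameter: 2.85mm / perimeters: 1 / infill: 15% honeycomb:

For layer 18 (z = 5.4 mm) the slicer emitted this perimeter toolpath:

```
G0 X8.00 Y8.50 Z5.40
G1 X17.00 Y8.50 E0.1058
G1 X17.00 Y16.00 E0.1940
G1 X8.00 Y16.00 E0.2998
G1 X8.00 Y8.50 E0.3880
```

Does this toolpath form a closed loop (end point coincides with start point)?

yes

Start point (G0): (8.00, 8.50). End point (last G1): the path returns to the start — closed.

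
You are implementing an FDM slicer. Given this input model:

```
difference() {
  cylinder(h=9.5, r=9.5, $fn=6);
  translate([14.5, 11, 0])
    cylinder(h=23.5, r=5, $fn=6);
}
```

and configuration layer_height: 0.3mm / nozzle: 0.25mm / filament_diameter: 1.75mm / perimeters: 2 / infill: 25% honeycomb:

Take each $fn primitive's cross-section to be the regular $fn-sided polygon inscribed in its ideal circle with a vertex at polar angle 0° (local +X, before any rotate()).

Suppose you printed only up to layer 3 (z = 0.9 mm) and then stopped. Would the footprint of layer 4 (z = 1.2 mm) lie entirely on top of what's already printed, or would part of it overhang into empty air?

Compare the two slices. At z = 0.9: the cylinder: section is a regular 6-gon, circumradius r=9.5 (area = (6/2)·9.500²·sin(360°/6) = 234.48 mm²); the r=5 cylinder at (14.5, 11) contributes a regular 6-gon of circumradius 5 (area = (6/2)·5.000²·sin(360°/6) = 64.95 mm²); After the difference (first − rest): starting from the r=9.5 cylinder (234.48 mm²), the r=5 cylinder at (14.5, 11) misses the remaining region (no effect) — area = 234.48 mm². At z = 1.2: the r=9.5 cylinder contributes a regular 6-gon of circumradius 9.5 (area = (6/2)·9.500²·sin(360°/6) = 234.48 mm²); the r=5 cylinder at (14.5, 11) gives a regular 6-gon of circumradius 5 (constant along its height) (area = (6/2)·5.000²·sin(360°/6) = 64.95 mm²); Taking the first minus the rest: starting from the r=9.5 cylinder (234.48 mm²), the r=5 cylinder at (14.5, 11) misses the remaining region (no effect) — area = 234.48 mm². Checking containment: the cross-section at z = 1.2 is a subset of the cross-section at z = 0.9.

entirely on top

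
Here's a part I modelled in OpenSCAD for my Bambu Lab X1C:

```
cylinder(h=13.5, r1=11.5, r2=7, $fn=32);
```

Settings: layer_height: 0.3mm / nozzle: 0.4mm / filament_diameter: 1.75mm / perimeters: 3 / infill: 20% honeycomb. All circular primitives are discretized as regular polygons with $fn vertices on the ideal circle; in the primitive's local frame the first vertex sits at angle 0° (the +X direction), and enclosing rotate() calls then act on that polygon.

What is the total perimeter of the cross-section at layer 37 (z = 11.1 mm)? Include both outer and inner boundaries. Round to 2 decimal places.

At z = 11.1 mm: the cone (r1=11.5→r2=7) has section circumradius 7.800 here — a regular 32-gon (perimeter = 2·32·7.800·sin(180°/32) = 48.93 mm). Overall, the cross-section is a single solid region. Total boundary length (outer) = 48.93 mm.

48.93 mm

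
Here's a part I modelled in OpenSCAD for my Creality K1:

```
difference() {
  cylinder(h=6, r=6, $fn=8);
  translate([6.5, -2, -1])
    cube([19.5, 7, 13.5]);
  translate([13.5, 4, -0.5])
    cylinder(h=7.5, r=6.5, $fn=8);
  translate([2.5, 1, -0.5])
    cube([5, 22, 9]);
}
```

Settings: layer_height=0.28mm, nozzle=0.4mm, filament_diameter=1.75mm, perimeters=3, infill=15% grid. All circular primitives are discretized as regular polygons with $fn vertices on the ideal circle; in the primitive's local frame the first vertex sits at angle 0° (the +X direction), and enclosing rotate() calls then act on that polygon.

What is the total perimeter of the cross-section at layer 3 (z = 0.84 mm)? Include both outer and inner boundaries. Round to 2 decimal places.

38.39 mm

At z = 0.84 mm: the r=6 cylinder gives a regular 8-gon of circumradius 6 (constant along its height) (perimeter = 2·8·6.000·sin(180°/8) = 36.74 mm); the cube at (6.5, -2) is present — its section is the full 19.5×7 rectangle (perimeter 53.00 mm); the cylinder at (13.5, 4): section is a regular 8-gon, circumradius r=6.5 (perimeter = 2·8·6.500·sin(180°/8) = 39.80 mm); the cube at (2.5, 1) is present — its section is the full 5×22 rectangle (perimeter 54.00 mm); After the difference (first − rest): starting from the r=6 cylinder, the 19.5×7 cube at (6.5, -2) misses the remaining region (no effect); the r=6.5 cylinder at (13.5, 4) misses the remaining region (no effect); the 5×22 cube at (2.5, 1) partially overlaps it — only the 8.46 mm² overlap (of its 110.00 mm²) is removed, clipping the outline — boundary = 38.39 mm. Overall, the cross-section is a single solid region. Total boundary length (outer) = 38.39 mm.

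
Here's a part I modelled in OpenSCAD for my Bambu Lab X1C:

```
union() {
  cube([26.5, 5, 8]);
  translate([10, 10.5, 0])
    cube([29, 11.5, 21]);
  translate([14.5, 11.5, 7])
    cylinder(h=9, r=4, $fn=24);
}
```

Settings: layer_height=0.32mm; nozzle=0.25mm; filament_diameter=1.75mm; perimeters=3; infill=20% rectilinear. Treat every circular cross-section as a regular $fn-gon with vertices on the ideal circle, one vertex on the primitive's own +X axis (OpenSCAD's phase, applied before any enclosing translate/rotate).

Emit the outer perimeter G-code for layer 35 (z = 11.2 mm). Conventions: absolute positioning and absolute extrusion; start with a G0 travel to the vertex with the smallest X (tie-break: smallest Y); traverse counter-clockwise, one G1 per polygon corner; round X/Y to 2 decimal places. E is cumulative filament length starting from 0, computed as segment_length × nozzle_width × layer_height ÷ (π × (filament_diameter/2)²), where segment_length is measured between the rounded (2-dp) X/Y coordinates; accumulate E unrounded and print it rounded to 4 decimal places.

G0 X10.00 Y10.50 Z11.20
G1 X10.63 Y10.50 E0.0210
G1 X10.64 Y10.46 E0.0223
G1 X11.04 Y9.50 E0.0569
G1 X11.67 Y8.67 E0.0916
G1 X12.50 Y8.04 E0.1262
G1 X13.46 Y7.64 E0.1608
G1 X14.50 Y7.50 E0.1957
G1 X15.54 Y7.64 E0.2306
G1 X16.50 Y8.04 E0.2652
G1 X17.33 Y8.67 E0.2999
G1 X17.96 Y9.50 E0.3345
G1 X18.36 Y10.46 E0.3691
G1 X18.37 Y10.50 E0.3705
G1 X39.00 Y10.50 E1.0567
G1 X39.00 Y22.00 E1.4391
G1 X10.00 Y22.00 E2.4037
G1 X10.00 Y10.50 E2.7862

At z = 11.2 mm: the cube is not intersected at this z (z outside [0, 8]); the cube at (10, 10.5) is present — its section is the full 29×11.5 rectangle; the r=4 cylinder at (14.5, 11.5) contributes a regular 24-gon of circumradius 4; Taking the union: the regions partially overlap (shared area 32.71 mm²), so overlapping operands fuse into one piece — 1 connected region. The outline is a single polygon with 17 vertices. Extrusion per mm of travel: 0.25 × 0.32 / (π × 0.875²) = 0.033260. Accumulating E over each segment gives final E = 2.7862.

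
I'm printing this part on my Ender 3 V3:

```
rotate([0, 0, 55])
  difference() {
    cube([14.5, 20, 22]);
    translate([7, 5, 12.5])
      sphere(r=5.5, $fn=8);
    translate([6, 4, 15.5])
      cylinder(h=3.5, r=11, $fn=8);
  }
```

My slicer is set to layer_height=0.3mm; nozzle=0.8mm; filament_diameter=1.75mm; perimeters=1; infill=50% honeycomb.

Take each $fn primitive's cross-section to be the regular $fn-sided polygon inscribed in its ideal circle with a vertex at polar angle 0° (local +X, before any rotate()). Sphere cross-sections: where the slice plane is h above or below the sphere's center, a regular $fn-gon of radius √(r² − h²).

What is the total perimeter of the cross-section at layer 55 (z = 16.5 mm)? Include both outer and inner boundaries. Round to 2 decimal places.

48.75 mm

At z = 16.5 mm: the cube is present — its section is the full 14.5×20 rectangle (perimeter 69.00 mm); the sphere at (7, 5): section is a regular 8-gon, circumradius = √(r²−h²) = √(5.5²−4²) = 3.775 (perimeter = 2·8·3.775·sin(180°/8) = 23.11 mm); the r=11 cylinder at (6, 4) contributes a regular 8-gon of circumradius 11 (perimeter = 2·8·11.000·sin(180°/8) = 67.35 mm); Subtracting the remaining from the first: starting from the 14.5×20 cube, the r=5.5 sphere at (7, 5) lies wholly inside it (removes its full 40.31 mm² and its 23.11 mm outline becomes a hole wall); the r=11 cylinder at (6, 4) partially overlaps it — only the 154.25 mm² overlap (of its 342.24 mm²) is removed, clipping the outline — boundary = 48.75 mm; (rotated 55° about Z; rotation is an isometry so areas/perimeters/island counts are preserved). Overall, the cross-section is a single solid region. Total boundary length (outer) = 48.75 mm.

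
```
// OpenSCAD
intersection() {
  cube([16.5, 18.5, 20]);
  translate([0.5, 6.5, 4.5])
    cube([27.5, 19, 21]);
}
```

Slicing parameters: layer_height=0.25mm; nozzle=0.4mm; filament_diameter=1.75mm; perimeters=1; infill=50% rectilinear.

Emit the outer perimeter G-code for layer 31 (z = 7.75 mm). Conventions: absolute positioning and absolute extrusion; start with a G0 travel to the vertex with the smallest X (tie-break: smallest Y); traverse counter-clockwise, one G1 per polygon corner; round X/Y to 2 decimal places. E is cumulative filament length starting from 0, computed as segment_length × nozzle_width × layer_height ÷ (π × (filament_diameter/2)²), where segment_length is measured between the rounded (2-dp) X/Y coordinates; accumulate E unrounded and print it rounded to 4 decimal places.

At z = 7.75 mm: the cube is present — its section is the full 16.5×18.5 rectangle; the cube at (0.5, 6.5) is present — its section is the full 27.5×19 rectangle; Taking the intersection: the 27.5×19 cube at (0.5, 6.5) partially overlaps the 16.5×18.5 cube; clipping to the common part keeps 192.00 mm² — 1 connected region. The outline is a single polygon with 4 vertices. Extrusion per mm of travel: 0.4 × 0.25 / (π × 0.875²) = 0.041575. Accumulating E over each segment gives final E = 2.3282.

G0 X0.50 Y6.50 Z7.75
G1 X16.50 Y6.50 E0.6652
G1 X16.50 Y18.50 E1.1641
G1 X0.50 Y18.50 E1.8293
G1 X0.50 Y6.50 E2.3282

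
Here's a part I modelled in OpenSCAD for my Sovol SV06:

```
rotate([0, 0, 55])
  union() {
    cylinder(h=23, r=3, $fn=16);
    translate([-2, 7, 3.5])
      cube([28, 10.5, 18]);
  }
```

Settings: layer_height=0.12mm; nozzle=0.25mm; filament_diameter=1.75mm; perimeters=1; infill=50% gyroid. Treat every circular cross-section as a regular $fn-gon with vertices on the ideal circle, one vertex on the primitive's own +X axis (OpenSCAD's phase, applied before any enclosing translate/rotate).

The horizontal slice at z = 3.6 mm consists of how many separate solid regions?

At z = 3.6 mm: the cylinder: section is a regular 16-gon, circumradius r=3; the cube at (-2, 7) is present — its section is the full 28×10.5 rectangle; Combining (union): the 2 present regions are separate (no shared area or edge), so areas and boundary lengths simply add and each stays a separate island — 2 connected regions; (rotated 55° about Z; rotation is an isometry so areas/perimeters/island counts are preserved). The result has 2 disconnected regions.

2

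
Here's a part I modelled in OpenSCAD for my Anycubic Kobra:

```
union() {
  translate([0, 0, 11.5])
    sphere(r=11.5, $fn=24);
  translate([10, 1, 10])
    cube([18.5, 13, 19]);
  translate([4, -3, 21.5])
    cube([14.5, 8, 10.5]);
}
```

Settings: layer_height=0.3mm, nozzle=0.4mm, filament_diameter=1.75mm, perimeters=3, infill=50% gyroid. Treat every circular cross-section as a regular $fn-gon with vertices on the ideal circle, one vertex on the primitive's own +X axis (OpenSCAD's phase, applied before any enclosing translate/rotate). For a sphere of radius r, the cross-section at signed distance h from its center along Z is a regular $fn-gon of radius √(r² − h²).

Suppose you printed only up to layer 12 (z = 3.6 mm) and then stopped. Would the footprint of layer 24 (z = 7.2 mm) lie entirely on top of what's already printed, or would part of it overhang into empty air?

Compare the two slices. At z = 3.6: the r=11.5 sphere contributes a regular 24-gon of circumradius √(11.5²−7.9²) = 8.357 (area = (24/2)·8.357²·sin(360°/24) = 216.91 mm²); the cube at (10, 1) is absent (z outside [10, 29]); the cube at (4, -3) is absent (z outside [21.5, 32]); Combining (union): only the r=11.5 sphere is present, so the union is just that shape — area = 216.91 mm². At z = 7.2: the r=11.5 sphere slices to a regular 24-gon of circumradius 10.666 (√(r²−h²) with h=4.3 from center) (area = (24/2)·10.666²·sin(360°/24) = 353.32 mm²); the cube at (10, 1) is not intersected at this z (z outside [10, 29]); the cube at (4, -3) is absent (z outside [21.5, 32]); Merging all regions: only the r=11.5 sphere is present, so the union is just that shape — area = 353.32 mm². Checking containment: at z = 7.2 the cross-section extends beyond the z = 3.6 cross-section by about 136.41 mm².

part overhangs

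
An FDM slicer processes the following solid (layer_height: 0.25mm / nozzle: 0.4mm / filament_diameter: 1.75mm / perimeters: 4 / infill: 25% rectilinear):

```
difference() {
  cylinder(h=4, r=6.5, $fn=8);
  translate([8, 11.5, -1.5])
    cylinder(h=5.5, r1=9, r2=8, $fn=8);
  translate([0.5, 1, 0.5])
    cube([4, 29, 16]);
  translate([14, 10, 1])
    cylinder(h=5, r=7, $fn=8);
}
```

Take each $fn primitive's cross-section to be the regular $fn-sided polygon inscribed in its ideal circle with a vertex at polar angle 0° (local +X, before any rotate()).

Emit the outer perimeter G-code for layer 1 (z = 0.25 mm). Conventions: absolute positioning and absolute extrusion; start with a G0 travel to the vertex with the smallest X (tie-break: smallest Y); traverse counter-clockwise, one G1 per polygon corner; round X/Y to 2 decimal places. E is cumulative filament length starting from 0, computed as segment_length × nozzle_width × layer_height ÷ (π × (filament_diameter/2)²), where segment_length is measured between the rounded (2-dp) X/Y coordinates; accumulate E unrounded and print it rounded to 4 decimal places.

At z = 0.25 mm: the r=6.5 cylinder gives a regular 8-gon of circumradius 6.5 (constant along its height); the cone at (8, 11.5) (r1=9→r2=8) has section circumradius 8.682 here — a regular 8-gon; the cube at (0.5, 1) is not intersected at this z (z outside [0.5, 16.5]); the cylinder at (14, 10) does not reach this height (z outside [1, 6]); Subtracting the remaining from the first: starting from the r=6.5 cylinder, the cone at (8, 11.5) partially overlaps it — only the 1.07 mm² overlap (of its 213.19 mm²) is removed, clipping the outline — 1 connected region. The outline is a single polygon with 10 vertices. Extrusion per mm of travel: 0.4 × 0.25 / (π × 0.875²) = 0.041575. Accumulating E over each segment gives final E = 1.6553.

G0 X-6.50 Y0.00 Z0.25
G1 X-4.60 Y-4.60 E0.2069
G1 X0.00 Y-6.50 E0.4138
G1 X4.60 Y-4.60 E0.6208
G1 X6.50 Y0.00 E0.8277
G1 X4.78 Y4.15 E1.0144
G1 X1.86 Y5.36 E1.1458
G1 X1.68 Y5.81 E1.1660
G1 X0.00 Y6.50 E1.2415
G1 X-4.60 Y4.60 E1.4484
G1 X-6.50 Y0.00 E1.6553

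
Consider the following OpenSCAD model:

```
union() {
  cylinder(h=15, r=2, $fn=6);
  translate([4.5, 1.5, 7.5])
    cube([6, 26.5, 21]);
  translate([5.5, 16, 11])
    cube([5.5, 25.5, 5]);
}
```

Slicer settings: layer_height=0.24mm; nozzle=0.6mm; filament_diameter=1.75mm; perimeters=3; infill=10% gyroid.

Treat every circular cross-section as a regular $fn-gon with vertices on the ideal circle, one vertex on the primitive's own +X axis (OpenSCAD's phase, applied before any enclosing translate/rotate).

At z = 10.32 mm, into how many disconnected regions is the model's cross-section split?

At z = 10.32 mm: the r=2 cylinder contributes a regular 6-gon of circumradius 2; the 6×26.5 cube at (4.5, 1.5) contributes its full rectangle; the cube at (5.5, 16) is absent (z outside [11, 16]); Merging all regions: the 2 present regions are separate (no shared area or edge), so areas and boundary lengths simply add and each stays a separate island — 2 connected regions. The result has 2 disconnected regions.

2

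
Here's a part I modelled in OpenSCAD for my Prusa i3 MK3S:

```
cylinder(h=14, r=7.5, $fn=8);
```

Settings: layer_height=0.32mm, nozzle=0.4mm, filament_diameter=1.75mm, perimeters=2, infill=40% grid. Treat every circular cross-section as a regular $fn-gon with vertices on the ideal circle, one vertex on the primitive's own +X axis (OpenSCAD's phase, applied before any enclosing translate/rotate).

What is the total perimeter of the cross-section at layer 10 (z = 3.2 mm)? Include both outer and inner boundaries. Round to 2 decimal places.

45.92 mm

At z = 3.2 mm: the r=7.5 cylinder contributes a regular 8-gon of circumradius 7.5 (perimeter = 2·8·7.500·sin(180°/8) = 45.92 mm). Overall, the cross-section is a single solid region. Total boundary length (outer) = 45.92 mm.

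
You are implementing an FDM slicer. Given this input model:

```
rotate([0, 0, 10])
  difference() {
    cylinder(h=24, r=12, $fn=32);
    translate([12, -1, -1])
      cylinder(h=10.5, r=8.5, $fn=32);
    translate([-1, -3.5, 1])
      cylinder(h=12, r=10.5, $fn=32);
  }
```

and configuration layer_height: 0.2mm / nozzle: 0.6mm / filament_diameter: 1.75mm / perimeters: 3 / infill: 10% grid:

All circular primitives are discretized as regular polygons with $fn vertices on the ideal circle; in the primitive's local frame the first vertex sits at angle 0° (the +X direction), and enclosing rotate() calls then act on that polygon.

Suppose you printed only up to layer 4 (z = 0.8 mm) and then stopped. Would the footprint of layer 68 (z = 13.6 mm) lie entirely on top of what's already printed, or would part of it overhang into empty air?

Compare the two slices. At z = 0.8: the cylinder: section is a regular 32-gon, circumradius r=12 (area = (32/2)·12.000²·sin(360°/32) = 449.49 mm²); the cylinder at (12, -1): section is a regular 32-gon, circumradius r=8.5 (area = (32/2)·8.500²·sin(360°/32) = 225.52 mm²); the cylinder at (-1, -3.5) does not reach this height (z outside [1, 13]); Subtracting the remaining from the first: starting from the r=12 cylinder (449.49 mm²), the r=8.5 cylinder at (12, -1) partially overlaps it — only the 94.33 mm² overlap (of its 225.52 mm²) is removed, clipping the outline — area = 355.16 mm²; (whole slice rotated 10° about Z — lengths, areas and connectivity unchanged). At z = 13.6: the r=12 cylinder contributes a regular 32-gon of circumradius 12 (area = (32/2)·12.000²·sin(360°/32) = 449.49 mm²); the cylinder at (12, -1) is not intersected at this z (z outside [-1, 9.5]); the cylinder at (-1, -3.5) does not reach this height (z outside [1, 13]); Taking the first minus the rest: none of the subtracted shapes is present at this height, so the r=12 cylinder is unchanged — area = 449.49 mm²; (rotated 10° about Z; rotation is an isometry so areas/perimeters/island counts are preserved). Checking containment: at z = 13.6 the cross-section extends beyond the z = 0.8 cross-section by about 94.33 mm².

part overhangs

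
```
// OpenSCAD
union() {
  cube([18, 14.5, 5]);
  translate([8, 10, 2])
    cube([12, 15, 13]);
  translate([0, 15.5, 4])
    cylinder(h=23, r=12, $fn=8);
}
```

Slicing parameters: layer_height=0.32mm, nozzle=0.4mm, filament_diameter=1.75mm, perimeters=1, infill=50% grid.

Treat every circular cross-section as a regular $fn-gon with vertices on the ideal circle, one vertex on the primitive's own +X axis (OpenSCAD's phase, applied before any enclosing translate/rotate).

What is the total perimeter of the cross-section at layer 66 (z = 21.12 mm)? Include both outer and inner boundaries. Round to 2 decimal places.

At z = 21.12 mm: the cube does not reach this height (z outside [0, 5]); the cube at (8, 10) is absent (z outside [2, 15]); the r=12 cylinder at (0, 15.5) gives a regular 8-gon of circumradius 12 (constant along its height) (perimeter = 2·8·12.000·sin(180°/8) = 73.48 mm); Combining (union): only the r=12 cylinder at (0, 15.5) is present, so the union is just that shape — boundary = 73.48 mm. Overall, the cross-section is a single solid region. Total boundary length (outer) = 73.48 mm.

73.48 mm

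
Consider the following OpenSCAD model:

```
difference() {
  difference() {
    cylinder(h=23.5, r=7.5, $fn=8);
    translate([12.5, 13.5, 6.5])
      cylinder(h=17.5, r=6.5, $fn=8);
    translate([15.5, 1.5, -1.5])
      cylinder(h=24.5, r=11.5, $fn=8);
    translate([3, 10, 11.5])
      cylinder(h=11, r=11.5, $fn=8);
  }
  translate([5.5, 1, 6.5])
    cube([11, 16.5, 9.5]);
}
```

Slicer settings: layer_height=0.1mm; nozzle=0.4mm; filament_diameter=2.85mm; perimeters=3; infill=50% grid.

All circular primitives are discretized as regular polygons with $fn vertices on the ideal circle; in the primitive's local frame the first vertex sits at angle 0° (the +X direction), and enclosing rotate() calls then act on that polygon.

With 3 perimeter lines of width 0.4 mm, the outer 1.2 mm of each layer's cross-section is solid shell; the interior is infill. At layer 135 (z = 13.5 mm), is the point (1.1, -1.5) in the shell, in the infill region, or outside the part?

At z = 13.5 mm: the cylinder: section is a regular 8-gon, circumradius r=7.5; the cylinder at (12.5, 13.5): section is a regular 8-gon, circumradius r=6.5; the cylinder at (15.5, 1.5): section is a regular 8-gon, circumradius r=11.5; the r=11.5 cylinder at (3, 10) gives a regular 8-gon of circumradius 11.5 (constant along its height); Taking the first minus the rest: starting from the r=7.5 cylinder, the r=6.5 cylinder at (12.5, 13.5) misses the remaining region (no effect); the r=11.5 cylinder at (15.5, 1.5) partially overlaps it — only the 14.32 mm² overlap (of its 374.06 mm²) is removed, clipping the outline; the r=11.5 cylinder at (3, 10) partially overlaps it — only the 65.51 mm² overlap (of its 374.06 mm²) is removed, clipping the outline — 1 connected region; the 11×16.5 cube at (5.5, 1) contributes its full rectangle; Subtracting the remaining from the first: starting from the result so far, the 11×16.5 cube at (5.5, 1) misses the remaining region (no effect) — 1 connected region. Overall, the cross-section is a single solid region. The nearest boundary edge runs (-5.13, 1.87)→(3.00, -1.50); distance from the point to it = 0.73 mm. The point is inside the cross-section, 0.73 mm from the nearest boundary — within the 1.2 mm shell band (3 × 0.4).

shell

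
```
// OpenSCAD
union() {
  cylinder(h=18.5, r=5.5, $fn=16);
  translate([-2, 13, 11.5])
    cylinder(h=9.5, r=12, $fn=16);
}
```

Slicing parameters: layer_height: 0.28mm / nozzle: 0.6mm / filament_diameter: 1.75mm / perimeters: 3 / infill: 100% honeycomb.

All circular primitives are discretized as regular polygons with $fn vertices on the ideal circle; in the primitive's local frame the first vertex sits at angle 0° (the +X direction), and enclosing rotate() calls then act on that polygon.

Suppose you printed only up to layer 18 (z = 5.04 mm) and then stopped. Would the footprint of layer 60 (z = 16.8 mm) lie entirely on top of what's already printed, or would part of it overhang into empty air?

Compare the two slices. At z = 5.04: the cylinder: section is a regular 16-gon, circumradius r=5.5 (area = (16/2)·5.500²·sin(360°/16) = 92.61 mm²); the cylinder at (-2, 13) is absent (z outside [11.5, 21]); Taking the union: only the r=5.5 cylinder is present, so the union is just that shape — area = 92.61 mm². At z = 16.8: the r=5.5 cylinder gives a regular 16-gon of circumradius 5.5 (constant along its height) (area = (16/2)·5.500²·sin(360°/16) = 92.61 mm²); the cylinder at (-2, 13): section is a regular 16-gon, circumradius r=12 (area = (16/2)·12.000²·sin(360°/16) = 440.85 mm²); Merging all regions: the regions partially overlap — summed areas 533.46 mm² minus the doubly-counted overlap 28.40 mm² gives 505.06 mm² — area = 505.06 mm². Checking containment: at z = 16.8 the cross-section extends beyond the z = 5.04 cross-section by about 412.45 mm².

part overhangs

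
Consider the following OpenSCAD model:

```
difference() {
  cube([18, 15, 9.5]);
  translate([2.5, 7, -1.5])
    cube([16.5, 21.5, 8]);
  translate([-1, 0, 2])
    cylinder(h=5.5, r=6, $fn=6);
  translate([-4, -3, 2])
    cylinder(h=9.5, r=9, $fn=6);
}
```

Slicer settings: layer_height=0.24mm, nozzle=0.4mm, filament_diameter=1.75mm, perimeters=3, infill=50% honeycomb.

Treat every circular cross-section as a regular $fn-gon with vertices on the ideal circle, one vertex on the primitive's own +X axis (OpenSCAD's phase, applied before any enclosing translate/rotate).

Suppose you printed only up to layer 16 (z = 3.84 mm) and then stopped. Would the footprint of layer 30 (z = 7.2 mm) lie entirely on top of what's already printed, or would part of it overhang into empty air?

Compare the two slices. At z = 3.84: the 18×15 cube contributes its full rectangle (area 270.00 mm²); the cube at (2.5, 7) is present — its section is the full 16.5×21.5 rectangle (area 354.75 mm²); the cylinder at (-1, 0): section is a regular 6-gon, circumradius r=6 (area = (6/2)·6.000²·sin(360°/6) = 93.53 mm²); the r=9 cylinder at (-4, -3) contributes a regular 6-gon of circumradius 9 (area = (6/2)·9.000²·sin(360°/6) = 210.44 mm²); Subtracting the remaining from the first: starting from the 18×15 cube (270.00 mm²), the 16.5×21.5 cube at (2.5, 7) partially overlaps it — only the 124.00 mm² overlap (of its 354.75 mm²) is removed, clipping the outline; the r=6 cylinder at (-1, 0) partially overlaps it — only the 18.19 mm² overlap (of its 93.53 mm²) is removed, clipping the outline; the r=9 cylinder at (-4, -3) misses the remaining region (no effect) — area = 127.81 mm². At z = 7.2: the cube is present — its section is the full 18×15 rectangle (area 270.00 mm²); the cube at (2.5, 7) does not reach this height (z outside [-1.5, 6.5]); the cylinder at (-1, 0): section is a regular 6-gon, circumradius r=6 (area = (6/2)·6.000²·sin(360°/6) = 93.53 mm²); the r=9 cylinder at (-4, -3) contributes a regular 6-gon of circumradius 9 (area = (6/2)·9.000²·sin(360°/6) = 210.44 mm²); Subtracting the remaining from the first: starting from the 18×15 cube (270.00 mm²), the r=6 cylinder at (-1, 0) partially overlaps it — only the 18.19 mm² overlap (of its 93.53 mm²) is removed, clipping the outline; the r=9 cylinder at (-4, -3) misses the remaining region (no effect) — area = 251.81 mm². Checking containment: at z = 7.2 the cross-section extends beyond the z = 3.84 cross-section by about 124.00 mm².

part overhangs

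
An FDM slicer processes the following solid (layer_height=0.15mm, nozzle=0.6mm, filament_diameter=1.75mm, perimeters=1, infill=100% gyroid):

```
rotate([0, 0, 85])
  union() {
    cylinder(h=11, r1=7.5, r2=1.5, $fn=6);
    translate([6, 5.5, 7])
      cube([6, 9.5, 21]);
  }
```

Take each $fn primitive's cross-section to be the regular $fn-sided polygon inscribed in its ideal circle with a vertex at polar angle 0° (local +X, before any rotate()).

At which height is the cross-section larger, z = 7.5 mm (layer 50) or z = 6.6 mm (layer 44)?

Layer 50 (z = 7.5): the cone (r1=7.5→r2=1.5) has section circumradius 3.409 here — a regular 6-gon (area = (6/2)·3.409²·sin(360°/6) = 30.19 mm²); the 6×9.5 cube at (6, 5.5) contributes its full rectangle (area 57.00 mm²); Combining (union): the 2 present regions are separate (no shared area or edge), so areas and boundary lengths simply add and each stays a separate island — area = 87.19 mm²; (whole slice rotated 85° about Z — lengths, areas and connectivity unchanged). So its area = 87.19 mm². Layer 44 (z = 6.6): the cone: at t=0.600 of its height the radius interpolates to r₁+(r₂−r₁)t = 3.900, giving a regular 6-gon of that circumradius (area = (6/2)·3.900²·sin(360°/6) = 39.52 mm²); the cube at (6, 5.5) is not intersected at this z (z outside [7, 28]); Combining (union): only the cone is present, so the union is just that shape — area = 39.52 mm²; (rotated 85° about Z; rotation is an isometry so areas/perimeters/island counts are preserved). So its area = 39.52 mm². Layer 50 is larger (87.19 vs 39.52 mm²).

layer 50 (z = 7.5 mm)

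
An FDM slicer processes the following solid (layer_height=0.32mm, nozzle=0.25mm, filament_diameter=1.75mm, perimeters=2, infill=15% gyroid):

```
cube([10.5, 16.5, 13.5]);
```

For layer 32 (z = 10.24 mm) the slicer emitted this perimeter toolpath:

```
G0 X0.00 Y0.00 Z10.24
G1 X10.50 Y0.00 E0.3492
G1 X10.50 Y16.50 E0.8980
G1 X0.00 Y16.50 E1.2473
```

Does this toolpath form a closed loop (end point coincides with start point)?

Start point (G0): (0.00, 0.00). End point (last G1): the path does not return to the start — open.

no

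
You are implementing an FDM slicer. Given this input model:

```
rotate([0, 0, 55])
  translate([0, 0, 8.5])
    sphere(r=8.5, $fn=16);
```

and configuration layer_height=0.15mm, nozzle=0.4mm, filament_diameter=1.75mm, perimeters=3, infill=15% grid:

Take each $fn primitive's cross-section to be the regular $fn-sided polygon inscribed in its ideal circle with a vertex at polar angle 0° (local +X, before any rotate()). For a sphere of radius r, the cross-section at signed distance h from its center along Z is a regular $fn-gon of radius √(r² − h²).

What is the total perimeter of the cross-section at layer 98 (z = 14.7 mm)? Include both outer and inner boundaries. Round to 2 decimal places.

At z = 14.7 mm: the r=8.5 sphere contributes a regular 16-gon of circumradius √(8.5²−6.2²) = 5.815 (perimeter = 2·16·5.815·sin(180°/16) = 36.30 mm); (whole slice rotated 55° about Z — lengths, areas and connectivity unchanged). Overall, the cross-section is a single solid region. Total boundary length (outer) = 36.30 mm.

36.30 mm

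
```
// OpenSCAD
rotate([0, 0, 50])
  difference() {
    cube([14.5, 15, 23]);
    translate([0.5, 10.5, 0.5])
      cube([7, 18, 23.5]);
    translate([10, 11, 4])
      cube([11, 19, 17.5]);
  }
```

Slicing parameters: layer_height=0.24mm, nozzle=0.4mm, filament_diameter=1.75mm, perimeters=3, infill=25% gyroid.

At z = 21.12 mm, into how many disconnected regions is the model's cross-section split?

1

At z = 21.12 mm: the cube (footprint 14.5×15) is included at this height; the cube at (0.5, 10.5) (footprint 7×18) is included at this height; the cube at (10, 11) is present — its section is the full 11×19 rectangle; Taking the first minus the rest: starting from the 14.5×15 cube, the 7×18 cube at (0.5, 10.5) partially overlaps it — only the 31.50 mm² overlap (of its 126.00 mm²) is removed, clipping the outline; the 11×19 cube at (10, 11) partially overlaps it — only the 18.00 mm² overlap (of its 209.00 mm²) is removed, clipping the outline — 1 connected region; (rotated 50° about Z; rotation is an isometry so areas/perimeters/island counts are preserved). The result has 1 disconnected region.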